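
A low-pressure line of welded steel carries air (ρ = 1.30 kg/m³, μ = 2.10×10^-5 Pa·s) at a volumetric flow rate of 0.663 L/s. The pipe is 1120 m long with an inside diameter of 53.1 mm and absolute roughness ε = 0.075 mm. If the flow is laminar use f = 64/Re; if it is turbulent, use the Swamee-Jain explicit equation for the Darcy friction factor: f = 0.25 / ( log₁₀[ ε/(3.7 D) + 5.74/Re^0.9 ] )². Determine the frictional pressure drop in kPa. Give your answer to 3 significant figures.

Q = 0.663 L/s = 0.663/1000 = 0.000663 m³/s.
Cross-sectional area A = πD²/4 = π(0.0531)²/4 = 0.002215 m²; mean velocity V = Q/A = 0.000663/0.002215 = 0.2994 m/s.
Reynolds number Re = ρVD/μ = 1.3 · 0.2994 · 0.0531 / 2.1e-05 = 984.1.
Re < 2300 → laminar flow, so f = 64/Re = 64/984.1 = 0.06503 (the turbulent correlation is not needed).
Darcy-Weisbach: ΔP = f(L/D)(ρV²/2) = 0.06503·(1120/0.0531)·(1.3·0.2994²/2) = 0.06503·2.109e+04·0.05826 = 79.92 Pa.
ΔP = 79.92 Pa = 0.0799 kPa.

ΔP ≈ 0.0799 kPa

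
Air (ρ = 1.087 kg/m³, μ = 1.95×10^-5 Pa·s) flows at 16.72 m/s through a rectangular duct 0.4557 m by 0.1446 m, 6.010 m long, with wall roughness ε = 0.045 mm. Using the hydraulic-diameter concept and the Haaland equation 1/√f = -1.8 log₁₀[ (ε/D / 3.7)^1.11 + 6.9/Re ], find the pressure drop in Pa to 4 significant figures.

ΔP ≈ 70.11 Pa

Hydraulic diameter D_h = 4A/P = 4·(0.4557·0.1446)/(2·(0.4557+0.1446)) = 0.2636/1.201 = 0.2195 m.
Re = ρVD_h/μ = 1.087·16.72·0.2195/1.95e-05 = 2.046e+05.
ε/D_h = 4.5e-05/0.2195 = 0.000205; Haaland gives 1/√f = -1.8 log₁₀[1.88e-05+3.37e-05] = 7.703, so f = 0.01685.
ΔP = f(L/D_h)(ρV²/2) = 0.01685·6.01/0.2195·151.9 = 70.11 Pa.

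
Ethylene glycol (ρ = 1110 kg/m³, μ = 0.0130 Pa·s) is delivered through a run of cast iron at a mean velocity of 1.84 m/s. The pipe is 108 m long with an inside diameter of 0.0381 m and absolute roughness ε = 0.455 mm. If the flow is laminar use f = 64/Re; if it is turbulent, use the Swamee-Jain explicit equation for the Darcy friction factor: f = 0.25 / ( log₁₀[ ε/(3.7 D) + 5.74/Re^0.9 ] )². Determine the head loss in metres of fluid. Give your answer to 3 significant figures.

Reynolds number Re = ρVD/μ = 1110 · 1.84 · 0.0381 / 0.013 = 5986.
Re > 4000 → turbulent. Relative roughness ε/D = 0.000455/0.0381 = 0.0119. Swamee-Jain: f = 0.25/(log₁₀[0.0119/3.7 + 5.74/5986^0.9])² = 0.25/(log₁₀[0.00323 + 0.00229])² = 0.25/(-2.258)² = 0.04902.
Darcy-Weisbach: ΔP = f(L/D)(ρV²/2) = 0.04902·(108/0.0381)·(1110·1.84²/2) = 0.04902·2835·1879 = 2.611e+05 Pa.
Head loss h_f = ΔP/(ρg) = 2.611e+05/(1110·9.81) = 24.0 m.

h_f ≈ 24.0 m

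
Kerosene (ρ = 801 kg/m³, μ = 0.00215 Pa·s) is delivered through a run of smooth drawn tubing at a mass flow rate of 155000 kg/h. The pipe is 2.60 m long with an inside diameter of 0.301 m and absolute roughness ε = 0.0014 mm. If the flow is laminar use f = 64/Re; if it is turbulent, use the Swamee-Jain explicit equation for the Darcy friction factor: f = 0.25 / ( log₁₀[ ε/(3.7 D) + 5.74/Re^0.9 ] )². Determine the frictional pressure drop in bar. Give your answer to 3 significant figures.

ṁ = 155000 kg/h = 155000/3600 = 43.06 kg/s.
A = πD²/4 = π(0.301)²/4 = 0.07116 m²; mean velocity V = ṁ/(ρA) = 43.06/(801 · 0.07116) = 0.7554 m/s.
Reynolds number Re = ρVD/μ = 801 · 0.7554 · 0.301 / 0.00215 = 8.471e+04.
Re > 4000 → turbulent. Relative roughness ε/D = 1.4e-06/0.301 = 4.65e-06. Swamee-Jain: f = 0.25/(log₁₀[4.65e-06/3.7 + 5.74/8.471e+04^0.9])² = 0.25/(log₁₀[1.26e-06 + 0.000211])² = 0.25/(-3.674)² = 0.01852.
Darcy-Weisbach: ΔP = f(L/D)(ρV²/2) = 0.01852·(2.6/0.301)·(801·0.7554²/2) = 0.01852·8.638·228.5 = 36.57 Pa.
ΔP = 36.57 Pa = 3.66×10^-4 bar.

ΔP ≈ 3.66×10^-4 bar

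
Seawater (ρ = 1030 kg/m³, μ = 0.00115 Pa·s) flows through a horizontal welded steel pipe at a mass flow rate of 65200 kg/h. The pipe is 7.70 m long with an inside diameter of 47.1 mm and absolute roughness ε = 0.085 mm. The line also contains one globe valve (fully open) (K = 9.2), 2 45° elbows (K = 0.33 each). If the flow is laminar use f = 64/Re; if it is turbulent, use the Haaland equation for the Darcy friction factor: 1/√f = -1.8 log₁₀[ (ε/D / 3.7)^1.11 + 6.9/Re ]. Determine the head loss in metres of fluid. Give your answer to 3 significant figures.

h_f ≈ 70.9 m

ṁ = 65200 kg/h = 65200/3600 = 18.11 kg/s.
A = πD²/4 = π(0.0471)²/4 = 0.001742 m²; mean velocity V = ṁ/(ρA) = 18.11/(1030 · 0.001742) = 10.09 m/s.
Reynolds number Re = ρVD/μ = 1030 · 10.09 · 0.0471 / 0.00115 = 4.257e+05.
Re > 4000 → turbulent. Relative roughness ε/D = 8.5e-05/0.0471 = 0.0018. Haaland: 1/√f = -1.8 log₁₀[(0.0018/3.7)^1.11 + 6.9/4.257e+05] = -1.8 log₁₀[0.000211 + 1.62e-05] = 6.559, so f = 0.02324.
Total minor-loss coefficient ΣK = 1·9.2 + 2·0.33 = 9.86.
ΔP = [f·L/D + ΣK]·(ρV²/2) = [0.02324·7.7/0.0471 + 9.86]·(1030·10.09²/2) = [3.8 + 9.86]·5.245e+04 = 7.165e+05 Pa.
Head loss h_f = ΔP/(ρg) = 7.165e+05/(1030·9.81) = 70.9 m.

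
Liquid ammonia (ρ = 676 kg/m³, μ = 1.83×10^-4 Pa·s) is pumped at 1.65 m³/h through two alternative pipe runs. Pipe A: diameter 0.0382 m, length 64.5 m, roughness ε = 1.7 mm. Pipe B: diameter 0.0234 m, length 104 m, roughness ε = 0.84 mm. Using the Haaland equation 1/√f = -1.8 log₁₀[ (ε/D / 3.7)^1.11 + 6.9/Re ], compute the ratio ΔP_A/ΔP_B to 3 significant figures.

Pipe A: V = Q/A = 0.0004583/0.001146 = 0.3999 m/s; Re = 5.643e+04; ε/D = 0.0445; Haaland → f = 0.06842; ΔP_A = f(L/D)(ρV²/2) = 6245 Pa.
Pipe B: V = Q/A = 0.0004583/0.0004301 = 1.066 m/s; Re = 9.212e+04; ε/D = 0.0359; Haaland → f = 0.06212; ΔP_B = f(L/D)(ρV²/2) = 1.06e+05 Pa.
ΔP_A/ΔP_B = 6245/1.06e+05 = 0.0589.

ΔP_A/ΔP_B ≈ 0.0589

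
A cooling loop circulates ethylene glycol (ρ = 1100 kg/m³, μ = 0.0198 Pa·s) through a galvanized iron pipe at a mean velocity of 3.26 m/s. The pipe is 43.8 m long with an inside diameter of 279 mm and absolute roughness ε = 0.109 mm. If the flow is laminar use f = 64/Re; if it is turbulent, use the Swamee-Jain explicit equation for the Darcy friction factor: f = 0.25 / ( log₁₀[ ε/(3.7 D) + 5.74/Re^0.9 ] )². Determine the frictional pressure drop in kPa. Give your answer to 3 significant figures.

Reynolds number Re = ρVD/μ = 1100 · 3.26 · 0.279 / 0.0198 = 5.053e+04.
Re > 4000 → turbulent. Relative roughness ε/D = 0.000109/0.279 = 0.000391. Swamee-Jain: f = 0.25/(log₁₀[0.000391/3.7 + 5.74/5.053e+04^0.9])² = 0.25/(log₁₀[0.000106 + 0.000336])² = 0.25/(-3.355)² = 0.0222.
Darcy-Weisbach: ΔP = f(L/D)(ρV²/2) = 0.0222·(43.8/0.279)·(1100·3.26²/2) = 0.0222·157·5845 = 2.038e+04 Pa.
ΔP = 2.038e+04 Pa = 20.4 kPa.

ΔP ≈ 20.4 kPa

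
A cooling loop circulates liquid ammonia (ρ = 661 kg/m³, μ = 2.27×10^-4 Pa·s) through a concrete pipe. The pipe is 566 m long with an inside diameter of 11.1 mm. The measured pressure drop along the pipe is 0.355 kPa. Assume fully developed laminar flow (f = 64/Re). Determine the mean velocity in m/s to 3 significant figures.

For laminar flow, f = 64/Re with Re = ρVD/μ, so Darcy-Weisbach reduces to ΔP = 32μLV/D². Solving for V: V = ΔP·D²/(32μL) = 355·(0.0111)²/(32·0.000227·566) = 0.01064 m/s.
Check: Re = ρVD/μ = 661·0.01064·0.0111/0.000227 = 343.9 < 2300, so the laminar assumption holds.

V ≈ 0.0106 m/s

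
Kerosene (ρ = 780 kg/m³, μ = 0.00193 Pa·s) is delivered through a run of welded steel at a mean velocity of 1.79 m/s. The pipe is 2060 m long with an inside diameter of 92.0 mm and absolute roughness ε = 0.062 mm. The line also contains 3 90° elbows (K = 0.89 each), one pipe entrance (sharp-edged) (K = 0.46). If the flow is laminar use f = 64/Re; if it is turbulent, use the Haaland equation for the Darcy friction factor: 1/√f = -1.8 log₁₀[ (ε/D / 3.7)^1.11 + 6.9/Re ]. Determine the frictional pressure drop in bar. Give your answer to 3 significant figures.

ΔP ≈ 6.15 bar

Reynolds number Re = ρVD/μ = 780 · 1.79 · 0.092 / 0.00193 = 6.655e+04.
Re > 4000 → turbulent. Relative roughness ε/D = 6.2e-05/0.092 = 0.000674. Haaland: 1/√f = -1.8 log₁₀[(0.000674/3.7)^1.11 + 6.9/6.655e+04] = -1.8 log₁₀[7.06e-05 + 0.000104] = 6.766, so f = 0.02185.
Total minor-loss coefficient ΣK = 3·0.89 + 1·0.46 = 3.13.
ΔP = [f·L/D + ΣK]·(ρV²/2) = [0.02185·2060/0.092 + 3.13]·(780·1.79²/2) = [489.2 + 3.13]·1250 = 6.152e+05 Pa.
ΔP = 6.152e+05 Pa = 6.15 bar.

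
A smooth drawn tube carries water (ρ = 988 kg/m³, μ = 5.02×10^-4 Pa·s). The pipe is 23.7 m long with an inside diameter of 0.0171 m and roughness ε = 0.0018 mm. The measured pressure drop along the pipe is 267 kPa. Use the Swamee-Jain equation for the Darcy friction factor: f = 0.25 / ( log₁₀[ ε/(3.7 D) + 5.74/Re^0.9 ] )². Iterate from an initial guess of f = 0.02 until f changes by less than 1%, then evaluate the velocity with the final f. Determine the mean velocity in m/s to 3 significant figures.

V ≈ 4.79 m/s

Rearranging Darcy-Weisbach: V = √(2·ΔP·D/(f·L·ρ)). With ε/D = 1.8e-06/0.0171 = 0.000105, iterate starting from f = 0.02:
  f = 0.02 → V = √(2·2.67e+05·0.0171/(0.02·23.7·988)) = 4.416 m/s; Re = ρVD/μ = 1.486e+05; f → 0.01724
  f = 0.01724 → V = 4.756 m/s; Re = 1.601e+05; f → 0.01703
  f = 0.01703 → V = 4.786 m/s; Re = 1.611e+05; f → 0.01701
Converged (Δf/f < 1%). With the final f = 0.01701: V = √(2·2.67e+05·0.0171/(0.01701·23.7·988)) = 4.788 m/s.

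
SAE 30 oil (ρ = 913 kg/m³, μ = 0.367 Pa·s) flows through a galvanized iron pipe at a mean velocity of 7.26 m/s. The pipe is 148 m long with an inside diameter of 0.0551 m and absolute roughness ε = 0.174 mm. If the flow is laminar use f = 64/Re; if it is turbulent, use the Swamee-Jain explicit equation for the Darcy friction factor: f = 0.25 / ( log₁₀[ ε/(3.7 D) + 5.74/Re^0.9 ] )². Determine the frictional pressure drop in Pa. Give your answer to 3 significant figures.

ΔP ≈ 4.16×10^6 Pa

Reynolds number Re = ρVD/μ = 913 · 7.26 · 0.0551 / 0.367 = 995.2.
Re < 2300 → laminar flow, so f = 64/Re = 64/995.2 = 0.06431 (the turbulent correlation is not needed).
Darcy-Weisbach: ΔP = f(L/D)(ρV²/2) = 0.06431·(148/0.0551)·(913·7.26²/2) = 0.06431·2686·2.406e+04 = 4.156e+06 Pa.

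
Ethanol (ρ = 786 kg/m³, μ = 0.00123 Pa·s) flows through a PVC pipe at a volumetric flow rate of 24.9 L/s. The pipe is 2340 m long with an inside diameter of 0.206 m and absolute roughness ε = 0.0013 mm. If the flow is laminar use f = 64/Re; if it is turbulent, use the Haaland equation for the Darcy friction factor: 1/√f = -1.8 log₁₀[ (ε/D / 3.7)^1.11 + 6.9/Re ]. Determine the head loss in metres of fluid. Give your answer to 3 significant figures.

Q = 24.9 L/s = 24.9/1000 = 0.0249 m³/s.
Cross-sectional area A = πD²/4 = π(0.206)²/4 = 0.03333 m²; mean velocity V = Q/A = 0.0249/0.03333 = 0.7471 m/s.
Reynolds number Re = ρVD/μ = 786 · 0.7471 · 0.206 / 0.00123 = 9.835e+04.
Re > 4000 → turbulent. Relative roughness ε/D = 1.3e-06/0.206 = 6.31e-06. Haaland: 1/√f = -1.8 log₁₀[(6.31e-06/3.7)^1.11 + 6.9/9.835e+04] = -1.8 log₁₀[3.96e-07 + 7.02e-05] = 7.473, so f = 0.01791.
Darcy-Weisbach: ΔP = f(L/D)(ρV²/2) = 0.01791·(2340/0.206)·(786·0.7471²/2) = 0.01791·1.136e+04·219.4 = 4.462e+04 Pa.
Head loss h_f = ΔP/(ρg) = 4.462e+04/(786·9.81) = 5.79 m.

h_f ≈ 5.79 m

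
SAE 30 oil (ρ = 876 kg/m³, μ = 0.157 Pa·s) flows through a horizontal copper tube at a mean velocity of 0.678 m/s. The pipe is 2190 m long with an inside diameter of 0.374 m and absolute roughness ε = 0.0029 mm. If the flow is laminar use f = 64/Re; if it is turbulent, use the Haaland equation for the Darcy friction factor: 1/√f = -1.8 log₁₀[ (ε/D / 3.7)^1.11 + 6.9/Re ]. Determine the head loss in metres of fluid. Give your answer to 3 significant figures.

Reynolds number Re = ρVD/μ = 876 · 0.678 · 0.374 / 0.157 = 1415.
Re < 2300 → laminar flow, so f = 64/Re = 64/1415 = 0.04523 (the turbulent correlation is not needed).
Darcy-Weisbach: ΔP = f(L/D)(ρV²/2) = 0.04523·(2190/0.374)·(876·0.678²/2) = 0.04523·5856·201.3 = 5.333e+04 Pa.
Head loss h_f = ΔP/(ρg) = 5.333e+04/(876·9.81) = 6.21 m.

h_f ≈ 6.21 m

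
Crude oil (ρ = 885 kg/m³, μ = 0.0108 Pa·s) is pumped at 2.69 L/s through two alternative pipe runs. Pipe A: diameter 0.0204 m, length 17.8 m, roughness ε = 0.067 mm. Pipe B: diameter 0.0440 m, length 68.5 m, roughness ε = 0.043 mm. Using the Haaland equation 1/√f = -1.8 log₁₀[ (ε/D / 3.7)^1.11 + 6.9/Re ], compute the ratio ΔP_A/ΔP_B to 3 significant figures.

Pipe A: V = Q/A = 0.00269/0.0003269 = 8.23 m/s; Re = 1.376e+04; ε/D = 0.00328; Haaland → f = 0.03339; ΔP_A = f(L/D)(ρV²/2) = 8.732e+05 Pa.
Pipe B: V = Q/A = 0.00269/0.001521 = 1.769 m/s; Re = 6379; ε/D = 0.000977; Haaland → f = 0.03607; ΔP_B = f(L/D)(ρV²/2) = 7.778e+04 Pa.
ΔP_A/ΔP_B = 8.732e+05/7.778e+04 = 11.2.

ΔP_A/ΔP_B ≈ 11.2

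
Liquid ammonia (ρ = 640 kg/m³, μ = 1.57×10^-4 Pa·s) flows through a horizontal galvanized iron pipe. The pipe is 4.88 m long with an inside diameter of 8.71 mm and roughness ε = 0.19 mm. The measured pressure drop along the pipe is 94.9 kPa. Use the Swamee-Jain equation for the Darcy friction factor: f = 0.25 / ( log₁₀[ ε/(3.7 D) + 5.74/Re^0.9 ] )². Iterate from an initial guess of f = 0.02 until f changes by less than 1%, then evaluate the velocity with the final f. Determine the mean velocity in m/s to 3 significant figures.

Rearranging Darcy-Weisbach: V = √(2·ΔP·D/(f·L·ρ)). With ε/D = 0.00019/0.00871 = 0.0218, iterate starting from f = 0.02:
  f = 0.02 → V = √(2·9.49e+04·0.00871/(0.02·4.88·640)) = 5.144 m/s; Re = ρVD/μ = 1.827e+05; f → 0.05065
  f = 0.05065 → V = 3.233 m/s; Re = 1.148e+05; f → 0.05083
Converged (Δf/f < 1%). With the final f = 0.05083: V = √(2·9.49e+04·0.00871/(0.05083·4.88·640)) = 3.227 m/s.

V ≈ 3.23 m/s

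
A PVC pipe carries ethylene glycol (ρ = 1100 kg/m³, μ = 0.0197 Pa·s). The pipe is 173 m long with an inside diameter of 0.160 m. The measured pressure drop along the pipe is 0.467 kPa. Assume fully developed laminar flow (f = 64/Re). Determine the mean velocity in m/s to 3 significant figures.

For laminar flow, f = 64/Re with Re = ρVD/μ, so Darcy-Weisbach reduces to ΔP = 32μLV/D². Solving for V: V = ΔP·D²/(32μL) = 467·(0.16)²/(32·0.0197·173) = 0.1096 m/s.
Check: Re = ρVD/μ = 1100·0.1096·0.16/0.0197 = 979.4 < 2300, so the laminar assumption holds.

V ≈ 0.110 m/s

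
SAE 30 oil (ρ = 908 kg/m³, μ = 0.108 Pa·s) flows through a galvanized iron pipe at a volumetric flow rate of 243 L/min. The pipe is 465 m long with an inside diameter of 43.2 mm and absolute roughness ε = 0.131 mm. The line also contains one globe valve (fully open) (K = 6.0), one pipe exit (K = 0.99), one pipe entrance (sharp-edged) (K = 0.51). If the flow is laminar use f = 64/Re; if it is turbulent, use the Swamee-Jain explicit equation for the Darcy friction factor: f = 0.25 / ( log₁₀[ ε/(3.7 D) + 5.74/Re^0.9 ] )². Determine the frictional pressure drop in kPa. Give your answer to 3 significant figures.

ΔP ≈ 2410 kPa

Q = 243 L/min = 243/60000 = 0.00405 m³/s.
Cross-sectional area A = πD²/4 = π(0.0432)²/4 = 0.001466 m²; mean velocity V = Q/A = 0.00405/0.001466 = 2.763 m/s.
Reynolds number Re = ρVD/μ = 908 · 2.763 · 0.0432 / 0.108 = 1004.
Re < 2300 → laminar flow, so f = 64/Re = 64/1004 = 0.06377 (the turbulent correlation is not needed).
Total minor-loss coefficient ΣK = 1·6 + 1·0.99 + 1·0.51 = 7.5.
ΔP = [f·L/D + ΣK]·(ρV²/2) = [0.06377·465/0.0432 + 7.5]·(908·2.763²/2) = [686.4 + 7.5]·3466 = 2.405e+06 Pa.
ΔP = 2.405e+06 Pa = 2410 kPa.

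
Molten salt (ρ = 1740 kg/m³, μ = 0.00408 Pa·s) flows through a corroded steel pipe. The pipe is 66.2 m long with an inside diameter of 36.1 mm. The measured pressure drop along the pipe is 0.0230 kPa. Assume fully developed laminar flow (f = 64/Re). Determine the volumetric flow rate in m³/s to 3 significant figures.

Q ≈ 3.55×10^-6 m³/s

For laminar flow, f = 64/Re with Re = ρVD/μ, so Darcy-Weisbach reduces to ΔP = 32μLV/D². Solving for V: V = ΔP·D²/(32μL) = 23·(0.0361)²/(32·0.00408·66.2) = 0.003468 m/s.
Check: Re = ρVD/μ = 1740·0.003468·0.0361/0.00408 = 53.39 < 2300, so the laminar assumption holds.
Q = V·A = 0.003468·(π/4·0.0361²) = 3.55e-06 m³/s = 3.55×10^-6 m³/s.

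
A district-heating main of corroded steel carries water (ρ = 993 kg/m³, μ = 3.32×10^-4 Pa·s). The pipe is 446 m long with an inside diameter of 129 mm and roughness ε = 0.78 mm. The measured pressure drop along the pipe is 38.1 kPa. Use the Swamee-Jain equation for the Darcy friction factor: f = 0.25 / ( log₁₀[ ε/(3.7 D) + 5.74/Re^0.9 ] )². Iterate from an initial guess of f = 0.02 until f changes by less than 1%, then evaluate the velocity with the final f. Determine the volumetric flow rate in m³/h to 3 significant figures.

Q ≈ 38.8 m³/h

Rearranging Darcy-Weisbach: V = √(2·ΔP·D/(f·L·ρ)). With ε/D = 0.00078/0.129 = 0.00605, iterate starting from f = 0.02:
  f = 0.02 → V = √(2·3.81e+04·0.129/(0.02·446·993)) = 1.053 m/s; Re = ρVD/μ = 4.065e+05; f → 0.03251
  f = 0.03251 → V = 0.8263 m/s; Re = 3.188e+05; f → 0.03258
Converged (Δf/f < 1%). With the final f = 0.03258: V = √(2·3.81e+04·0.129/(0.03258·446·993)) = 0.8254 m/s.
Q = V·A = 0.8254·(π/4·0.129²) = 0.01079 m³/s = 38.8 m³/h.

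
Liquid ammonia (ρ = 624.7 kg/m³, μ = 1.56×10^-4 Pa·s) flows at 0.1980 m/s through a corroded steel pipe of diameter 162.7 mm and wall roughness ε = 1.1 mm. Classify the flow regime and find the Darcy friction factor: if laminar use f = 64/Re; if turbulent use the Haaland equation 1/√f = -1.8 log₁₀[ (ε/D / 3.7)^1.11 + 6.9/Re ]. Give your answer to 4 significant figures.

f ≈ 0.03396

Re = ρVD/μ = 624.7·0.198·0.1627/0.000156 = 1.29e+05.
Re > 4000 → turbulent. ε/D = 0.0011/0.1627 = 0.00676; Haaland: 1/√f = -1.8 log₁₀[0.000913 + 5.35e-05] = 5.426, so f = 0.03396.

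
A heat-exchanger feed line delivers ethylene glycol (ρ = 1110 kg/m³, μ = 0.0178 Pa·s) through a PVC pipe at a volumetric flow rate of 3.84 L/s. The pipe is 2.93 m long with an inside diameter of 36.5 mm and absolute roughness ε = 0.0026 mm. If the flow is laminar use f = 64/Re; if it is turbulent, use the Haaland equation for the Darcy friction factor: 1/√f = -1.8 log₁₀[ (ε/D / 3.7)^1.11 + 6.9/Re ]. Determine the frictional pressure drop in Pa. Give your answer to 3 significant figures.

Q = 3.84 L/s = 3.84/1000 = 0.00384 m³/s.
Cross-sectional area A = πD²/4 = π(0.0365)²/4 = 0.001046 m²; mean velocity V = Q/A = 0.00384/0.001046 = 3.67 m/s.
Reynolds number Re = ρVD/μ = 1110 · 3.67 · 0.0365 / 0.0178 = 8353.
Re > 4000 → turbulent. Relative roughness ε/D = 2.6e-06/0.0365 = 7.12e-05. Haaland: 1/√f = -1.8 log₁₀[(7.12e-05/3.7)^1.11 + 6.9/8353] = -1.8 log₁₀[5.83e-06 + 0.000826] = 5.544, so f = 0.03254.
Darcy-Weisbach: ΔP = f(L/D)(ρV²/2) = 0.03254·(2.93/0.0365)·(1110·3.67²/2) = 0.03254·80.27·7475 = 1.952e+04 Pa.

ΔP ≈ 19500 Pa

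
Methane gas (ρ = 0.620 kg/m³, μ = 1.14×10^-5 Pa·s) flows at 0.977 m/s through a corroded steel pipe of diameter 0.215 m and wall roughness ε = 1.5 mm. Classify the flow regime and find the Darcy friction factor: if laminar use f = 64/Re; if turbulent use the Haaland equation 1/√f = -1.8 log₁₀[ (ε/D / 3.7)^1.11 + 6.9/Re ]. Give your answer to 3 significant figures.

Re = ρVD/μ = 0.62·0.977·0.215/1.14e-05 = 1.142e+04.
Re > 4000 → turbulent. ε/D = 0.0015/0.215 = 0.00698; Haaland: 1/√f = -1.8 log₁₀[0.000946 + 0.000604] = 5.058, so f = 0.03909.

f ≈ 0.0391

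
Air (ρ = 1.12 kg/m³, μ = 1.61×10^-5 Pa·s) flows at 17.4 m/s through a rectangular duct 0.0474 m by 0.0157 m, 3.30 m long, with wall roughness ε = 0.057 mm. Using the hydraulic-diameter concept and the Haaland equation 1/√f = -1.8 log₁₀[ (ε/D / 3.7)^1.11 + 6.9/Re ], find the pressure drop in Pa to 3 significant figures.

Hydraulic diameter D_h = 4A/P = 4·(0.0474·0.0157)/(2·(0.0474+0.0157)) = 0.002977/0.1262 = 0.02359 m.
Re = ρVD_h/μ = 1.12·17.4·0.02359/1.61e-05 = 2.855e+04.
ε/D_h = 5.7e-05/0.02359 = 0.00242; Haaland gives 1/√f = -1.8 log₁₀[0.000292+0.000242] = 5.892, so f = 0.02881.
ΔP = f(L/D_h)(ρV²/2) = 0.02881·3.3/0.02359·169.5 = 683.4 Pa.

ΔP ≈ 683 Pa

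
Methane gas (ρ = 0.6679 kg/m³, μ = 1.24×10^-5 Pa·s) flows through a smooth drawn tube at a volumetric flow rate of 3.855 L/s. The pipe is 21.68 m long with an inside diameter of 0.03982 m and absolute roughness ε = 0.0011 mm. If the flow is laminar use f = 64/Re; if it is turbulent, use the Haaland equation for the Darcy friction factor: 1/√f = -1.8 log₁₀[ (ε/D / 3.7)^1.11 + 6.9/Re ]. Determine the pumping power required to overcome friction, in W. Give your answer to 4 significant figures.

Q = 3.855 L/s = 3.855/1000 = 0.003855 m³/s.
Cross-sectional area A = πD²/4 = π(0.03982)²/4 = 0.001245 m²; mean velocity V = Q/A = 0.003855/0.001245 = 3.096 m/s.
Reynolds number Re = ρVD/μ = 0.6679 · 3.096 · 0.03982 / 1.24e-05 = 6639.
Re > 4000 → turbulent. Relative roughness ε/D = 1.1e-06/0.03982 = 2.76e-05. Haaland: 1/√f = -1.8 log₁₀[(2.76e-05/3.7)^1.11 + 6.9/6639] = -1.8 log₁₀[2.04e-06 + 0.00104] = 5.368, so f = 0.0347.
Darcy-Weisbach: ΔP = f(L/D)(ρV²/2) = 0.0347·(21.68/0.03982)·(0.6679·3.096²/2) = 0.0347·544.5·3.2 = 60.45 Pa.
Pumping power P = QΔP = 0.003855·60.45 = 0.23305 W = 0.2330 W.

P ≈ 0.2330 W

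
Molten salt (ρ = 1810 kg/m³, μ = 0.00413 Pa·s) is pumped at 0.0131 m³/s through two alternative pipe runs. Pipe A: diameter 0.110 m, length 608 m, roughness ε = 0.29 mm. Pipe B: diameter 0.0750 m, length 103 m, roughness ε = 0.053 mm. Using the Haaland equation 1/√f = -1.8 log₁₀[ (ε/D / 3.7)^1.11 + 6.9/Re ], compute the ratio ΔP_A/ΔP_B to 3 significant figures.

ΔP_A/ΔP_B ≈ 1.13

Pipe A: V = Q/A = 0.0131/0.009503 = 1.378 m/s; Re = 6.645e+04; ε/D = 0.00264; Haaland → f = 0.02715; ΔP_A = f(L/D)(ρV²/2) = 2.581e+05 Pa.
Pipe B: V = Q/A = 0.0131/0.004418 = 2.965 m/s; Re = 9.746e+04; ε/D = 0.000707; Haaland → f = 0.02095; ΔP_B = f(L/D)(ρV²/2) = 2.29e+05 Pa.
ΔP_A/ΔP_B = 2.581e+05/2.29e+05 = 1.13.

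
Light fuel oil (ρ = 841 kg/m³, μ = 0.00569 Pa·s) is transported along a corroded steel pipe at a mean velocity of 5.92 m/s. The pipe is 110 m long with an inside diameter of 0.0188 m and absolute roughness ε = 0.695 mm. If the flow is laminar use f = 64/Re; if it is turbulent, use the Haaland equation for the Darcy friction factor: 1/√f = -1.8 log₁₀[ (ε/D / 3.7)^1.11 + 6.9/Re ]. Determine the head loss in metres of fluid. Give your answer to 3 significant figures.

Reynolds number Re = ρVD/μ = 841 · 5.92 · 0.0188 / 0.00569 = 1.645e+04.
Re > 4000 → turbulent. Relative roughness ε/D = 0.000695/0.0188 = 0.037. Haaland: 1/√f = -1.8 log₁₀[(0.037/3.7)^1.11 + 6.9/1.645e+04] = -1.8 log₁₀[0.00602 + 0.000419] = 3.944, so f = 0.06428.
Darcy-Weisbach: ΔP = f(L/D)(ρV²/2) = 0.06428·(110/0.0188)·(841·5.92²/2) = 0.06428·5851·1.474e+04 = 5.543e+06 Pa.
Head loss h_f = ΔP/(ρg) = 5.543e+06/(841·9.81) = 672 m.

h_f ≈ 672 m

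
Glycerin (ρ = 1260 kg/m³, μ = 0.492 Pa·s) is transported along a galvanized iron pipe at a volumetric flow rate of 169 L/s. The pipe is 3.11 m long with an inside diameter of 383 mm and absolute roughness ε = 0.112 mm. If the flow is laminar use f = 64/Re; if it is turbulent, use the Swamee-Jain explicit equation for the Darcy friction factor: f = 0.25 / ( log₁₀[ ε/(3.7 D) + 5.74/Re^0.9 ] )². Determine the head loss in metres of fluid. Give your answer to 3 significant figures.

h_f ≈ 0.0396 m

Q = 169 L/s = 169/1000 = 0.169 m³/s.
Cross-sectional area A = πD²/4 = π(0.383)²/4 = 0.1152 m²; mean velocity V = Q/A = 0.169/0.1152 = 1.467 m/s.
Reynolds number Re = ρVD/μ = 1260 · 1.467 · 0.383 / 0.492 = 1439.
Re < 2300 → laminar flow, so f = 64/Re = 64/1439 = 0.04448 (the turbulent correlation is not needed).
Darcy-Weisbach: ΔP = f(L/D)(ρV²/2) = 0.04448·(3.11/0.383)·(1260·1.467²/2) = 0.04448·8.12·1356 = 489.6 Pa.
Head loss h_f = ΔP/(ρg) = 489.6/(1260·9.81) = 0.0396 m.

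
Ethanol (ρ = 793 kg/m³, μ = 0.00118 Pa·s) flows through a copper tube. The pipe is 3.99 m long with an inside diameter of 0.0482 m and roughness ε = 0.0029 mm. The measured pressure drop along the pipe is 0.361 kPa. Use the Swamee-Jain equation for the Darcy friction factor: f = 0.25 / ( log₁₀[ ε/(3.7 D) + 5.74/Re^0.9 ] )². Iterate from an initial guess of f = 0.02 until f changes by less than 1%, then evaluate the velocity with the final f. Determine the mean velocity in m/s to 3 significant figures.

V ≈ 0.656 m/s

Rearranging Darcy-Weisbach: V = √(2·ΔP·D/(f·L·ρ)). With ε/D = 2.9e-06/0.0482 = 6.02e-05, iterate starting from f = 0.02:
  f = 0.02 → V = √(2·361·0.0482/(0.02·3.99·793)) = 0.7416 m/s; Re = ρVD/μ = 2.402e+04; f → 0.02483
  f = 0.02483 → V = 0.6655 m/s; Re = 2.156e+04; f → 0.02549
  f = 0.02549 → V = 0.6569 m/s; Re = 2.128e+04; f → 0.02557
Converged (Δf/f < 1%). With the final f = 0.02557: V = √(2·361·0.0482/(0.02557·3.99·793)) = 0.6558 m/s.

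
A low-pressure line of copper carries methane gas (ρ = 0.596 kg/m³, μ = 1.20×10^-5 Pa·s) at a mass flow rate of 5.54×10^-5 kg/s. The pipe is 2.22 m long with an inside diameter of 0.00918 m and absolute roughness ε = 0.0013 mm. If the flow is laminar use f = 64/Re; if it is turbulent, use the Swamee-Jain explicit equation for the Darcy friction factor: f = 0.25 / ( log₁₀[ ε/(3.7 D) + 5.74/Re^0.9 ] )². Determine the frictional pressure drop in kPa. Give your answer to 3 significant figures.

ΔP ≈ 0.0142 kPa

A = πD²/4 = π(0.00918)²/4 = 6.619e-05 m²; mean velocity V = ṁ/(ρA) = 5.54e-05/(0.596 · 6.619e-05) = 1.404 m/s.
Reynolds number Re = ρVD/μ = 0.596 · 1.404 · 0.00918 / 1.2e-05 = 640.3.
Re < 2300 → laminar flow, so f = 64/Re = 64/640.3 = 0.09995 (the turbulent correlation is not needed).
Darcy-Weisbach: ΔP = f(L/D)(ρV²/2) = 0.09995·(2.22/0.00918)·(0.596·1.404²/2) = 0.09995·241.8·0.5878 = 14.21 Pa.
ΔP = 14.21 Pa = 0.0142 kPa.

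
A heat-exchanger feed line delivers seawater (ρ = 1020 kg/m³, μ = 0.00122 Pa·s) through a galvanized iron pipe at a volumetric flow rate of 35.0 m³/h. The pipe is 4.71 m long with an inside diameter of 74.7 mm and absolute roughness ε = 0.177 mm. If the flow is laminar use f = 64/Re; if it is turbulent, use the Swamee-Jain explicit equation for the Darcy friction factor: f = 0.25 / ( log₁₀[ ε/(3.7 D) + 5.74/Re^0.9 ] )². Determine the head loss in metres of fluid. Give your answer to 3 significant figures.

h_f ≈ 0.409 m

Q = 35.0 m³/h = 35.0/3600 = 0.009722 m³/s.
Cross-sectional area A = πD²/4 = π(0.0747)²/4 = 0.004383 m²; mean velocity V = Q/A = 0.009722/0.004383 = 2.218 m/s.
Reynolds number Re = ρVD/μ = 1020 · 2.218 · 0.0747 / 0.00122 = 1.385e+05.
Re > 4000 → turbulent. Relative roughness ε/D = 0.000177/0.0747 = 0.00237. Swamee-Jain: f = 0.25/(log₁₀[0.00237/3.7 + 5.74/1.385e+05^0.9])² = 0.25/(log₁₀[0.00064 + 0.000135])² = 0.25/(-3.11)² = 0.02584.
Darcy-Weisbach: ΔP = f(L/D)(ρV²/2) = 0.02584·(4.71/0.0747)·(1020·2.218²/2) = 0.02584·63.05·2510 = 4090 Pa.
Head loss h_f = ΔP/(ρg) = 4090/(1020·9.81) = 0.409 m.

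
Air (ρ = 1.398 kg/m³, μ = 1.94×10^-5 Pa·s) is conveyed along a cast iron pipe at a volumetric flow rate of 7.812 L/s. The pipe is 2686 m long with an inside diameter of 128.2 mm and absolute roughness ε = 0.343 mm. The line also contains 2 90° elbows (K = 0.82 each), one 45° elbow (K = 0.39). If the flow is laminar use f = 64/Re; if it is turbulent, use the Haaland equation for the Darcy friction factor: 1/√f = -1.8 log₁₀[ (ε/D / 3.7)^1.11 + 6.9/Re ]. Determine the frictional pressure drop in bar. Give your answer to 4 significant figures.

ΔP ≈ 0.002107 bar

Q = 7.812 L/s = 7.812/1000 = 0.007812 m³/s.
Cross-sectional area A = πD²/4 = π(0.1282)²/4 = 0.01291 m²; mean velocity V = Q/A = 0.007812/0.01291 = 0.6052 m/s.
Reynolds number Re = ρVD/μ = 1.398 · 0.6052 · 0.1282 / 1.94e-05 = 5591.
Re > 4000 → turbulent. Relative roughness ε/D = 0.000343/0.1282 = 0.00268. Haaland: 1/√f = -1.8 log₁₀[(0.00268/3.7)^1.11 + 6.9/5591] = -1.8 log₁₀[0.000326 + 0.00123] = 5.052, so f = 0.03918.
Total minor-loss coefficient ΣK = 2·0.82 + 1·0.39 = 2.03.
ΔP = [f·L/D + ΣK]·(ρV²/2) = [0.03918·2686/0.1282 + 2.03]·(1.398·0.6052²/2) = [820.9 + 2.03]·0.256 = 210.7 Pa.
ΔP = 210.7 Pa = 0.002107 bar.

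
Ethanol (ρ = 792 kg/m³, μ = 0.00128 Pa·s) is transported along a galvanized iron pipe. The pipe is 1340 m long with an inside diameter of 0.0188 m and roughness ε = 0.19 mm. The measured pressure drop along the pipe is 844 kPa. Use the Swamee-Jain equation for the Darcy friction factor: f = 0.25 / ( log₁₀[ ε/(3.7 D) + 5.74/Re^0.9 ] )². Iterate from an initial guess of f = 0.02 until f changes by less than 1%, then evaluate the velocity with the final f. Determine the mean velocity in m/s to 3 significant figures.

V ≈ 0.821 m/s

Rearranging Darcy-Weisbach: V = √(2·ΔP·D/(f·L·ρ)). With ε/D = 0.00019/0.0188 = 0.0101, iterate starting from f = 0.02:
  f = 0.02 → V = √(2·8.44e+05·0.0188/(0.02·1340·792)) = 1.223 m/s; Re = ρVD/μ = 1.422e+04; f → 0.04261
  f = 0.04261 → V = 0.8378 m/s; Re = 9745; f → 0.04428
  f = 0.04428 → V = 0.8217 m/s; Re = 9559; f → 0.04438
Converged (Δf/f < 1%). With the final f = 0.04438: V = √(2·8.44e+05·0.0188/(0.04438·1340·792)) = 0.8208 m/s.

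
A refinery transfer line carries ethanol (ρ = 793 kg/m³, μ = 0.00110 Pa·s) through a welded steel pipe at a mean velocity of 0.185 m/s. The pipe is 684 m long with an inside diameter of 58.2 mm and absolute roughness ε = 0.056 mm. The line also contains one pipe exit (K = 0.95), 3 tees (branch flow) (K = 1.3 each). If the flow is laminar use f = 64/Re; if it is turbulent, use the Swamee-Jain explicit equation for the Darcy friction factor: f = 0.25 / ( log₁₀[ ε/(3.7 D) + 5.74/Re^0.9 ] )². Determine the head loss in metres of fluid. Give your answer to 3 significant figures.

h_f ≈ 0.720 m

Reynolds number Re = ρVD/μ = 793 · 0.185 · 0.0582 / 0.0011 = 7762.
Re > 4000 → turbulent. Relative roughness ε/D = 5.6e-05/0.0582 = 0.000962. Swamee-Jain: f = 0.25/(log₁₀[0.000962/3.7 + 5.74/7762^0.9])² = 0.25/(log₁₀[0.00026 + 0.00181])² = 0.25/(-2.684)² = 0.03471.
Total minor-loss coefficient ΣK = 1·0.95 + 3·1.3 = 4.85.
ΔP = [f·L/D + ΣK]·(ρV²/2) = [0.03471·684/0.0582 + 4.85]·(793·0.185²/2) = [407.9 + 4.85]·13.57 = 5601 Pa.
Head loss h_f = ΔP/(ρg) = 5601/(793·9.81) = 0.720 m.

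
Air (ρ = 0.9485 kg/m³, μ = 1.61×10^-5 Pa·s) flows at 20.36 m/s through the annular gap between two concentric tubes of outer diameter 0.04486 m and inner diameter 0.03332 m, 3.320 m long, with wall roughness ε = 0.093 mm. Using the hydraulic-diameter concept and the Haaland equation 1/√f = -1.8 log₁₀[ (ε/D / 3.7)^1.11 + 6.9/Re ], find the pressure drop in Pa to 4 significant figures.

Hydraulic diameter D_h = 4A/P = D_o - D_i = 0.04486 - 0.03332 = 0.01154 m.
Re = ρVD_h/μ = 0.9485·20.36·0.01154/1.61e-05 = 1.384e+04.
ε/D_h = 9.3e-05/0.01154 = 0.00806; Haaland gives 1/√f = -1.8 log₁₀[0.00111+0.000498] = 5.029, so f = 0.03955.
ΔP = f(L/D_h)(ρV²/2) = 0.03955·3.32/0.01154·196.6 = 2237 Pa.

ΔP ≈ 2237 Pa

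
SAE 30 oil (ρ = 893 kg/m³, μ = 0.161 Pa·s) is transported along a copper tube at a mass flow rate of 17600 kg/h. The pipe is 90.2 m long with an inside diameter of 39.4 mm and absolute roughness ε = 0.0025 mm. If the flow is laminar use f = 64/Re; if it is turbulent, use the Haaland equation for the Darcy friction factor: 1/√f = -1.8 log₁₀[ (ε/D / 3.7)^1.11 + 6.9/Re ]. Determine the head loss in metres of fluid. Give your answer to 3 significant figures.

h_f ≈ 153 m

ṁ = 17600 kg/h = 17600/3600 = 4.889 kg/s.
A = πD²/4 = π(0.0394)²/4 = 0.001219 m²; mean velocity V = ṁ/(ρA) = 4.889/(893 · 0.001219) = 4.49 m/s.
Reynolds number Re = ρVD/μ = 893 · 4.49 · 0.0394 / 0.161 = 981.3.
Re < 2300 → laminar flow, so f = 64/Re = 64/981.3 = 0.06522 (the turbulent correlation is not needed).
Darcy-Weisbach: ΔP = f(L/D)(ρV²/2) = 0.06522·(90.2/0.0394)·(893·4.49²/2) = 0.06522·2289·9003 = 1.344e+06 Pa.
Head loss h_f = ΔP/(ρg) = 1.344e+06/(893·9.81) = 153 m.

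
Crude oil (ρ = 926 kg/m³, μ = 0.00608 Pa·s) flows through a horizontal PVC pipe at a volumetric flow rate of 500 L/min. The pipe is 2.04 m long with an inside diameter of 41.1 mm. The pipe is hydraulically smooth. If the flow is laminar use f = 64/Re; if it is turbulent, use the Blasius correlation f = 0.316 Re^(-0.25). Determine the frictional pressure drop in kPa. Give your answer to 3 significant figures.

ΔP ≈ 20.3 kPa

Q = 500 L/min = 500/60000 = 0.008333 m³/s.
Cross-sectional area A = πD²/4 = π(0.0411)²/4 = 0.001327 m²; mean velocity V = Q/A = 0.008333/0.001327 = 6.281 m/s.
Reynolds number Re = ρVD/μ = 926 · 6.281 · 0.0411 / 0.00608 = 3.932e+04.
Re > 4000 → turbulent. Smooth-pipe (Blasius): f = 0.316 Re^(-0.25) = 0.316/(3.932e+04)^0.25 = 0.02244.
Darcy-Weisbach: ΔP = f(L/D)(ρV²/2) = 0.02244·(2.04/0.0411)·(926·6.281²/2) = 0.02244·49.64·1.827e+04 = 2.035e+04 Pa.
ΔP = 2.035e+04 Pa = 20.3 kPa.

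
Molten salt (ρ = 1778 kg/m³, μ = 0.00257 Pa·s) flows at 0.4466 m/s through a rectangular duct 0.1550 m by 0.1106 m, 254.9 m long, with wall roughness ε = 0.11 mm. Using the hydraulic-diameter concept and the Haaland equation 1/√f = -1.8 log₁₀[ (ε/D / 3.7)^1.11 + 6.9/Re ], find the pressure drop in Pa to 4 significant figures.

Hydraulic diameter D_h = 4A/P = 4·(0.155·0.1106)/(2·(0.155+0.1106)) = 0.06857/0.5312 = 0.1291 m.
Re = ρVD_h/μ = 1778·0.4466·0.1291/0.00257 = 3.988e+04.
ε/D_h = 0.00011/0.1291 = 0.000852; Haaland gives 1/√f = -1.8 log₁₀[9.17e-05+0.000173] = 6.439, so f = 0.02412.
ΔP = f(L/D_h)(ρV²/2) = 0.02412·254.9/0.1291·177.3 = 8444 Pa.

ΔP ≈ 8444 Pa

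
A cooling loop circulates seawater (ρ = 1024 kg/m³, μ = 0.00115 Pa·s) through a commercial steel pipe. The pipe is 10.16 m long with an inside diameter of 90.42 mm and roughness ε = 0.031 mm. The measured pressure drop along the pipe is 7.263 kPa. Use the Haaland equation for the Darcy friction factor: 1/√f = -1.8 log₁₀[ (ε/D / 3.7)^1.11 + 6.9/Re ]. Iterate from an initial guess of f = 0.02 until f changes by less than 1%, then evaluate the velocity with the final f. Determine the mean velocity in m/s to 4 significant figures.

V ≈ 2.676 m/s

Rearranging Darcy-Weisbach: V = √(2·ΔP·D/(f·L·ρ)). With ε/D = 3.1e-05/0.09042 = 0.000343, iterate starting from f = 0.02:
  f = 0.02 → V = √(2·7263·0.09042/(0.02·10.16·1024)) = 2.512 m/s; Re = ρVD/μ = 2.023e+05; f → 0.01774
  f = 0.01774 → V = 2.668 m/s; Re = 2.148e+05; f → 0.01763
Converged (Δf/f < 1%). With the final f = 0.01763: V = √(2·7263·0.09042/(0.01763·10.16·1024)) = 2.676 m/s.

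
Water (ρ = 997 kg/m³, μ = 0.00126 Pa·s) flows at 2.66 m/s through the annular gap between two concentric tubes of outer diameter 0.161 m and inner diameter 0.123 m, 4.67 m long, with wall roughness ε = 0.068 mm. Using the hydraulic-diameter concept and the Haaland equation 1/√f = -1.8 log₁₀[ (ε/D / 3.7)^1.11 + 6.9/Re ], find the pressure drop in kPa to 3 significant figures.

ΔP ≈ 10.7 kPa

Hydraulic diameter D_h = 4A/P = D_o - D_i = 0.161 - 0.123 = 0.038 m.
Re = ρVD_h/μ = 997·2.66·0.038/0.00126 = 7.998e+04.
ε/D_h = 6.8e-05/0.038 = 0.00179; Haaland gives 1/√f = -1.8 log₁₀[0.000209+8.63e-05] = 6.354, so f = 0.02477.
ΔP = f(L/D_h)(ρV²/2) = 0.02477·4.67/0.038·3527 = 1.074e+04 Pa.
ΔP = 10.7 kPa.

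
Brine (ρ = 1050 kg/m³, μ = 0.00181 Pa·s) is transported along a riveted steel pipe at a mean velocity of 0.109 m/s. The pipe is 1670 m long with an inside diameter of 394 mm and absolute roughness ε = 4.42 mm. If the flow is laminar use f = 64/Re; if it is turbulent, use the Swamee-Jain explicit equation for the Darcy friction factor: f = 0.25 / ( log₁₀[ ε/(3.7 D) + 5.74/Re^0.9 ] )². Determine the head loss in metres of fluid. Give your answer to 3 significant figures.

Reynolds number Re = ρVD/μ = 1050 · 0.109 · 0.394 / 0.00181 = 2.491e+04.
Re > 4000 → turbulent. Relative roughness ε/D = 0.00442/0.394 = 0.0112. Swamee-Jain: f = 0.25/(log₁₀[0.0112/3.7 + 5.74/2.491e+04^0.9])² = 0.25/(log₁₀[0.00303 + 0.000634])² = 0.25/(-2.436)² = 0.04214.
Darcy-Weisbach: ΔP = f(L/D)(ρV²/2) = 0.04214·(1670/0.394)·(1050·0.109²/2) = 0.04214·4239·6.238 = 1114 Pa.
Head loss h_f = ΔP/(ρg) = 1114/(1050·9.81) = 0.108 m.

h_f ≈ 0.108 m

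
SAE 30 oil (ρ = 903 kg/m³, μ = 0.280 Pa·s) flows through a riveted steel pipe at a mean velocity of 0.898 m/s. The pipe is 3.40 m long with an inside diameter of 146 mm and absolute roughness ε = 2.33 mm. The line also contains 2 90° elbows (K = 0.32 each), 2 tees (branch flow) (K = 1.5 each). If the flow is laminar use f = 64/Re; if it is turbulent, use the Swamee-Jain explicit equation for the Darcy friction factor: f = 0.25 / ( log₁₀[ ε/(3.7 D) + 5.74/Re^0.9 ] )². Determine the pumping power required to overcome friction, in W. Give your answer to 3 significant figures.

P ≈ 39.2 W

Reynolds number Re = ρVD/μ = 903 · 0.898 · 0.146 / 0.28 = 422.8.
Re < 2300 → laminar flow, so f = 64/Re = 64/422.8 = 0.1514 (the turbulent correlation is not needed).
Total minor-loss coefficient ΣK = 2·0.32 + 2·1.5 = 3.64.
ΔP = [f·L/D + ΣK]·(ρV²/2) = [0.1514·3.4/0.146 + 3.64]·(903·0.898²/2) = [3.525 + 3.64]·364.1 = 2609 Pa.
Q = V·A = 0.898·0.01674 = 0.01503 m³/s.
Pumping power P = QΔP = 0.01503·2609 = 39.22 W = 39.2 W.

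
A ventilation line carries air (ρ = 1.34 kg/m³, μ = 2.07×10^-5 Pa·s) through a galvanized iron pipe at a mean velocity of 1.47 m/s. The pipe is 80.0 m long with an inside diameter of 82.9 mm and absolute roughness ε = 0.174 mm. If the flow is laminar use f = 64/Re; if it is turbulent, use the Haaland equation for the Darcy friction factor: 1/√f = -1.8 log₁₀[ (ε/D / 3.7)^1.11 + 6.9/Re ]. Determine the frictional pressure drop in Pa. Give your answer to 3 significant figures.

ΔP ≈ 49.6 Pa

Reynolds number Re = ρVD/μ = 1.34 · 1.47 · 0.0829 / 2.07e-05 = 7889.
Re > 4000 → turbulent. Relative roughness ε/D = 0.000174/0.0829 = 0.0021. Haaland: 1/√f = -1.8 log₁₀[(0.0021/3.7)^1.11 + 6.9/7889] = -1.8 log₁₀[0.000249 + 0.000875] = 5.309, so f = 0.03548.
Darcy-Weisbach: ΔP = f(L/D)(ρV²/2) = 0.03548·(80/0.0829)·(1.34·1.47²/2) = 0.03548·965·1.448 = 49.58 Pa.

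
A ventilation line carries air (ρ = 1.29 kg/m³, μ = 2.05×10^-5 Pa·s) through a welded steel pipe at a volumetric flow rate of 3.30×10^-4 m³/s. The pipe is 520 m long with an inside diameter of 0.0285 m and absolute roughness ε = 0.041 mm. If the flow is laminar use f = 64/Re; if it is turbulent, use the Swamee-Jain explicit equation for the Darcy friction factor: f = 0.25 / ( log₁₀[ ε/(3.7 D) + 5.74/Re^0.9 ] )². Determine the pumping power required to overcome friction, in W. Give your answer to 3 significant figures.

P ≈ 0.0717 W

Cross-sectional area A = πD²/4 = π(0.0285)²/4 = 0.0006379 m²; mean velocity V = Q/A = 0.00033/0.0006379 = 0.5173 m/s.
Reynolds number Re = ρVD/μ = 1.29 · 0.5173 · 0.0285 / 2.05e-05 = 927.7.
Re < 2300 → laminar flow, so f = 64/Re = 64/927.7 = 0.06899 (the turbulent correlation is not needed).
Darcy-Weisbach: ΔP = f(L/D)(ρV²/2) = 0.06899·(520/0.0285)·(1.29·0.5173²/2) = 0.06899·1.825e+04·0.1726 = 217.2 Pa.
Pumping power P = QΔP = 0.00033·217.2 = 0.07169 W = 0.0717 W.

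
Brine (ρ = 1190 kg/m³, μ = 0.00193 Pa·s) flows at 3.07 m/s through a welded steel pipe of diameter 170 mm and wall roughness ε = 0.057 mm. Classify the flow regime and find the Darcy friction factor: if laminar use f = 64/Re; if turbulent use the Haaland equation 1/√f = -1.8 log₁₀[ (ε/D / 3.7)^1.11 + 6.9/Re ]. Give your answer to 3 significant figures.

Re = ρVD/μ = 1190·3.07·0.17/0.00193 = 3.218e+05.
Re > 4000 → turbulent. ε/D = 5.7e-05/0.17 = 0.000335; Haaland: 1/√f = -1.8 log₁₀[3.25e-05 + 2.14e-05] = 7.682, so f = 0.01695.

f ≈ 0.0169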